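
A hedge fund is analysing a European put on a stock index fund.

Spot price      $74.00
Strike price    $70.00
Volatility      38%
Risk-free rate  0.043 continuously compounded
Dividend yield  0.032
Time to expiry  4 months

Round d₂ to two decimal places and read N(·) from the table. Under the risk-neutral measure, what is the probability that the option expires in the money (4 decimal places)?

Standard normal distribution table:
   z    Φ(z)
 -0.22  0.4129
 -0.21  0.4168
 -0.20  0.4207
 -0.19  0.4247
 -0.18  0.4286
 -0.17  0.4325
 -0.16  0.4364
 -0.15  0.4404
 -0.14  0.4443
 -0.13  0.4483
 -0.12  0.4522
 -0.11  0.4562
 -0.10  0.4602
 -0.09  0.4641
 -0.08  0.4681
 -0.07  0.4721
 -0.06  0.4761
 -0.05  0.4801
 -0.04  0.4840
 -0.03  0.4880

0.4364

σ√T = 0.38·√0.3333 = 0.2194
d₁ = [ln(74/70) + (0.043 − 0.032 + 0.38²/2)·0.3333] / 0.2194 = [0.0556 + 0.0277] / 0.2194 = 0.3797 ≈ 0.38
d₂ = d₁ − σ√T = 0.3797 − 0.2194 = 0.1603 ≈ 0.16
Pr(exercise) under Q = N(−d₂) = N(-0.16) = 0.4364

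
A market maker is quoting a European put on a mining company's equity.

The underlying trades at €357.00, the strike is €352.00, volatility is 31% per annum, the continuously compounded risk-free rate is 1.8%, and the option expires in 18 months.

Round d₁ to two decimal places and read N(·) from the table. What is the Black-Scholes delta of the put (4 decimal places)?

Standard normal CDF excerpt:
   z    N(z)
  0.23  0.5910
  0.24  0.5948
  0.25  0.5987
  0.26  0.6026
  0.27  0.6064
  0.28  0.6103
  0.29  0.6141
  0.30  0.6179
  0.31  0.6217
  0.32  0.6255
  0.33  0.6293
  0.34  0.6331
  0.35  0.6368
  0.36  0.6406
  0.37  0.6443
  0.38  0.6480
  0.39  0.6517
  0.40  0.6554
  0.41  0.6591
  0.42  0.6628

-0.3821

σ√T = 0.31 × 1.2247 = 0.3797
d₁ = [ln(357/352) + (0.018 + ½·0.31²)·1.5] / (σ√T) = (0.0141 + 0.0991) / 0.3797 = 0.2981 ≈ 0.30
N(d₁) = N(0.30) = 0.6179
Δ_put = N(d₁) − 1 = 0.6179 − 1 = -0.3821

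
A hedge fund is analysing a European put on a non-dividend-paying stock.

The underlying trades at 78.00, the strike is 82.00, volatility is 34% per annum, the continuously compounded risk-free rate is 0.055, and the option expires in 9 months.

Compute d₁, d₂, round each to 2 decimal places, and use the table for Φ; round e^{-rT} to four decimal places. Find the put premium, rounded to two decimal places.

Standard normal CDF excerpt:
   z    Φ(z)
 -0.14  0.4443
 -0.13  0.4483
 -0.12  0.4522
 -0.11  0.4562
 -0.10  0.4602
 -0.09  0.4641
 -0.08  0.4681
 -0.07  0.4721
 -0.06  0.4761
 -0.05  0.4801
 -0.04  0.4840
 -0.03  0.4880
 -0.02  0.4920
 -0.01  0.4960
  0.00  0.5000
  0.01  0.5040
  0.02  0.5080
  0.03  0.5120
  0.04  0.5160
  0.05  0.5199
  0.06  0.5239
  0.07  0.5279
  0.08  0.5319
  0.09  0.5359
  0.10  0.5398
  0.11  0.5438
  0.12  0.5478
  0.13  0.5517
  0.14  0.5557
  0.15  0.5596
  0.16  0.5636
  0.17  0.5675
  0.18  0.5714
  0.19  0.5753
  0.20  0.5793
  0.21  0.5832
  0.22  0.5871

σ√T = 0.34 × 0.8660 = 0.2944
ln(S/K) + (r + σ²/2)T = ln(78/82) + (0.055 + 0.34²/2)·0.75 = -0.0500 + 0.0846 = 0.0346
d₁ = 0.0346 / 0.2944 = 0.1175 → 0.12
d₂ = d₁ − σ√T = 0.1175 − 0.2944 = -0.1770 → -0.18
exp(−rT) = exp(−0.055·0.75) = 0.9596
N(−d₂) = N(0.18) = 0.5714;  N(−d₁) = N(-0.12) = 0.4522
P = 82·0.9596·0.5714 − 78·0.4522 = 44.9619 − 35.2716 = 9.6903

9.69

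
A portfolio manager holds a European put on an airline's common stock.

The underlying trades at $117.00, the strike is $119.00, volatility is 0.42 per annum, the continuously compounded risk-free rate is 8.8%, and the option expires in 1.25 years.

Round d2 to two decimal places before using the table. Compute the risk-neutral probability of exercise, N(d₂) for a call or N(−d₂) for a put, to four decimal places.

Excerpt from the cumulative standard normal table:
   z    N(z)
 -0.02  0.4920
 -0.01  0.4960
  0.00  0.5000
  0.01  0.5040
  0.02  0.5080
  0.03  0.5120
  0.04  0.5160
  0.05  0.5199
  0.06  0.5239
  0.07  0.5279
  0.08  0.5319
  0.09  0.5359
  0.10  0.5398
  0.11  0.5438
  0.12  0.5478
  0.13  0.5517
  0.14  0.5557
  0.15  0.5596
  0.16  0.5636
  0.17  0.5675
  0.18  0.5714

σ√T = 0.42 × 1.1180 = 0.4696
d₁ = [ln(117/119) + (0.088 + 0.42²/2)·1.25] / 0.4696 = [-0.0169 + 0.2202] / 0.4696 = 0.4329 → 0.43
d₂ = d₁ − σ√T = 0.4329 − 0.4696 = -0.0366 → -0.04
Risk-neutral Pr[S_T < K] = N(−d₂) = N(0.04) = 0.5160

0.5160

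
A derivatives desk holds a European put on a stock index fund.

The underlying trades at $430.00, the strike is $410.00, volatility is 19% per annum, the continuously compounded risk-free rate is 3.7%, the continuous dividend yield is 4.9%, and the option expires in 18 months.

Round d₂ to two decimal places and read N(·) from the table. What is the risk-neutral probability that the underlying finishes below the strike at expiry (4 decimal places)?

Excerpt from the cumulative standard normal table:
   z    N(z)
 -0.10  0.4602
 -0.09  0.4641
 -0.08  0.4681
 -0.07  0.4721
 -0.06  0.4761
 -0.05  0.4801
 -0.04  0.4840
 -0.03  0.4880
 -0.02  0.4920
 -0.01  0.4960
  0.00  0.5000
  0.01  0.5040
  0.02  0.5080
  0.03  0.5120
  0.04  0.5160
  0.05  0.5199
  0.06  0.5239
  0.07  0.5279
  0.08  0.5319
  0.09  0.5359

T = 1.5;  σ√T = 0.2327
d₁ = [ln(430/410) + (0.037 − 0.049 + ½·0.19²)·1.5] / (σ√T) = (0.0476 + 0.0091) / 0.2327 = 0.2437 which rounds to 0.24
d₂ = 0.2437 − 0.2327 = 0.0110 which rounds to 0.01
Pr(exercise) under Q = N(−d₂) = N(-0.01) = 0.4960

0.4960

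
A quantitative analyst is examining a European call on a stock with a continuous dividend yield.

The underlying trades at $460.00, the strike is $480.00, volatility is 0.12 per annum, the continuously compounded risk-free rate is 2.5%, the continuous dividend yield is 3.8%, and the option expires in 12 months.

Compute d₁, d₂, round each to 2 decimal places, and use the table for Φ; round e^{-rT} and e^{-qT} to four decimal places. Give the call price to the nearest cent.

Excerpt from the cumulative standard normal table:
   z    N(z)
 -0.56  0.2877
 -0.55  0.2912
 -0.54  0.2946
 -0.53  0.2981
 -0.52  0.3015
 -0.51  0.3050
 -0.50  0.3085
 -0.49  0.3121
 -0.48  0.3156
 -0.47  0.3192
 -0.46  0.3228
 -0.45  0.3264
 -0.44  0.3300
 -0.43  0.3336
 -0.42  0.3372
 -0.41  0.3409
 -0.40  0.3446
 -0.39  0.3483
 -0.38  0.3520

T = 1;  σ√T = 0.1200
d₁ = [ln(460/480) + (0.025 − 0.038 + 0.12²/2)·1] / 0.1200 = [-0.0426 − 0.0058] / 0.1200 = -0.4030 which rounds to -0.40
d₂ = d₁ − σ√T = -0.4030 − 0.1200 = -0.5230 which rounds to -0.52
e^(−qT) = e^(−0.038·1) = 0.9627;  e^(−rT) = e^(−0.025·1) = 0.9753
N(d₁) = N(-0.40) = 0.3446;  N(d₂) = N(-0.52) = 0.3015
C = 460·0.9627·0.3446 − 480·0.9753·0.3015 = 152.6034 − 141.1454 = 11.4579

$11.46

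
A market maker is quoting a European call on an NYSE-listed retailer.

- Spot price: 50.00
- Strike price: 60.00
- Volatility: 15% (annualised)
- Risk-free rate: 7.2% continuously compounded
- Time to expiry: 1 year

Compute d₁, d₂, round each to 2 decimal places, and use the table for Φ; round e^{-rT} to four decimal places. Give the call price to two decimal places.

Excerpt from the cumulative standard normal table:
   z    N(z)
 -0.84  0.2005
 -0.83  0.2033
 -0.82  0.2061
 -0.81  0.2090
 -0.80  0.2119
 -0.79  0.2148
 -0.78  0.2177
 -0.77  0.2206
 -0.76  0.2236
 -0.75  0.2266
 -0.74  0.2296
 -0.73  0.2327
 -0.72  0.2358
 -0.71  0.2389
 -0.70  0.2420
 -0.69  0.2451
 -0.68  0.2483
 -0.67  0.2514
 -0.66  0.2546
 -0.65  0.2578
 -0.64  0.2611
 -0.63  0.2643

T = 1;  σ√T = 0.1500
ln(S/K) + (r + σ²/2)T = ln(50/60) + (0.072 + 0.15²/2)·1 = -0.1823 + 0.0832 = -0.0991
d₁ = -0.0991 / 0.1500 = -0.6605 ≈ -0.66
d₂ = d₁ − σ√T = -0.6605 − 0.1500 = -0.8105 ≈ -0.81
exp(−rT) = exp(−0.072·1) = 0.9305
C = 50·N(-0.66) − 60·0.9305·N(-0.81) = 50·0.2546 − 60·0.9305·0.2090 = 12.7300 − 11.6685 = 1.0615

1.06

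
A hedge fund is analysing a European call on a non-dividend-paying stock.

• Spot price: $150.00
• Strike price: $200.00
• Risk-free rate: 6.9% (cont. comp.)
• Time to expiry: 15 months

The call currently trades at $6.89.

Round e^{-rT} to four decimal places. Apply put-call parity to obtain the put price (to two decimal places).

$40.37

e^(−rT) = e^(−0.069·1.25) = 0.9174
Put-call parity: C − P = S − K·e^(−rT) = 150 − 200·0.9174 = 150 − 183.4800 = -33.4800
P = C − (C − P) = 6.89 − (-33.4800) = 40.3700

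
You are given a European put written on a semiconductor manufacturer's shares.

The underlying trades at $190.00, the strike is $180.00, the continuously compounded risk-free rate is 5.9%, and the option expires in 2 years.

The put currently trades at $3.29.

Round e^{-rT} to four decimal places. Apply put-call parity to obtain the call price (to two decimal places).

$33.32

exp(−rT) = exp(−0.059·2) = 0.8887
Put-call parity: C − P = S − K·e^(−rT) = 190 − 180·0.8887 = 190 − 159.9660 = 30.0340
C = P + (C − P) = 3.29 + (30.0340) = 33.3240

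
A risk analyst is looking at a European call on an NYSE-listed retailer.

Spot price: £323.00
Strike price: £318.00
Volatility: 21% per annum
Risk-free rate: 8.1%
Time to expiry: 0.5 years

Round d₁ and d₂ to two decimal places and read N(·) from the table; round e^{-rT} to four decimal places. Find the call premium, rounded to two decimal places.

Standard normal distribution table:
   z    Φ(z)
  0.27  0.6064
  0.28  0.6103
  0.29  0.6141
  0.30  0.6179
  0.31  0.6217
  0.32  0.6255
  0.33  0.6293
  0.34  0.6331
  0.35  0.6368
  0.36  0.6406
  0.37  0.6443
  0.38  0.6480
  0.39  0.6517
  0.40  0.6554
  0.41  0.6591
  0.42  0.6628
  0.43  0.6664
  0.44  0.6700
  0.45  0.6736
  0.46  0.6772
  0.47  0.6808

σ√T = 0.21 × 0.7071 = 0.1485
d₁ = [ln(323/318) + (0.081 + ½·0.21²)·0.5] / (σ√T) = (0.0156 + 0.0515) / 0.1485 = 0.4520 ≈ 0.45
d₂ = 0.4520 − 0.1485 = 0.3036 ≈ 0.30
e^(−rT) = e^(−0.081·0.5) = 0.9603
C = 323·N(0.45) − 318·0.9603·N(0.30) = 323·0.6736 − 318·0.9603·0.6179 = 217.5728 − 188.6915 = 28.8813

£28.88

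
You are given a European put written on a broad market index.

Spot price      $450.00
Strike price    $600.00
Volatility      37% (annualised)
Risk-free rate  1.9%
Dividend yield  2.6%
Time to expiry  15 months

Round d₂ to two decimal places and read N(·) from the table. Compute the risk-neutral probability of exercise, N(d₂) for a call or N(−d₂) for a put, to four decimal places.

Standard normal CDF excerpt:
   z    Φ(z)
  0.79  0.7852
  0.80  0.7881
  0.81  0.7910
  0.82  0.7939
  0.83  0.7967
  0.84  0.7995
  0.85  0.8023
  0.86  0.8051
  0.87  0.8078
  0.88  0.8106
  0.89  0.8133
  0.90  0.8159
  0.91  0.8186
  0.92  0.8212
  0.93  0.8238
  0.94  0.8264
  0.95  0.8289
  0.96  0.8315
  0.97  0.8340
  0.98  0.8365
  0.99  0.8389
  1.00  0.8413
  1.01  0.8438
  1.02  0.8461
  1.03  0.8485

0.8212

σ√T = 0.37 × 1.1180 = 0.4137
d₁ = [ln(450/600) + (0.019 − 0.026 + ½·0.37²)·1.25] / (σ√T) = (-0.2877 + 0.0768) / 0.4137 = -0.5097 ⇒ -0.51
d₂ = -0.5097 − 0.4137 = -0.9234 ⇒ -0.92
Pr(exercise) under Q = N(−d₂) = N(0.92) = 0.8212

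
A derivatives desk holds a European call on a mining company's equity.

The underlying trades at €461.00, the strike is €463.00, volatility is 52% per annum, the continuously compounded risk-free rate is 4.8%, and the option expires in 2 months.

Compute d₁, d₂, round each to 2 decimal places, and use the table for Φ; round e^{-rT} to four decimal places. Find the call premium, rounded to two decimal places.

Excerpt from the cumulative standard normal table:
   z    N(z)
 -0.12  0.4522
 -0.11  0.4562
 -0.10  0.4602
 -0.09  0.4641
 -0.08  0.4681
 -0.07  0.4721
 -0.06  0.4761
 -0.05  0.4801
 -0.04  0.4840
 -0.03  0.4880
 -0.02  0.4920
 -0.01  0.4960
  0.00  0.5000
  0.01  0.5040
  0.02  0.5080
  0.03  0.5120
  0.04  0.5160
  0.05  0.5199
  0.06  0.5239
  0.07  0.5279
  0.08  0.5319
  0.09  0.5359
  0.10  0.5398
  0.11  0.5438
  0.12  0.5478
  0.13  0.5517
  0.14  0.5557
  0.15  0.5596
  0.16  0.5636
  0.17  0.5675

σ√T = 0.52 × 0.4082 = 0.2123
d₁ = [ln(461/463) + (0.048 + 0.52²/2)·0.1667] / 0.2123 = [-0.0043 + 0.0305] / 0.2123 = 0.1234 which rounds to 0.12
d₂ = d₁ − σ√T = 0.1234 − 0.2123 = -0.0889 which rounds to -0.09
e^(−rT) = e^(−0.048·0.1667) = 0.9920
C = 461·N(0.12) − 463·0.9920·N(-0.09) = 461·0.5478 − 463·0.9920·0.4641 = 252.5358 − 213.1593 = 39.3765

€39.38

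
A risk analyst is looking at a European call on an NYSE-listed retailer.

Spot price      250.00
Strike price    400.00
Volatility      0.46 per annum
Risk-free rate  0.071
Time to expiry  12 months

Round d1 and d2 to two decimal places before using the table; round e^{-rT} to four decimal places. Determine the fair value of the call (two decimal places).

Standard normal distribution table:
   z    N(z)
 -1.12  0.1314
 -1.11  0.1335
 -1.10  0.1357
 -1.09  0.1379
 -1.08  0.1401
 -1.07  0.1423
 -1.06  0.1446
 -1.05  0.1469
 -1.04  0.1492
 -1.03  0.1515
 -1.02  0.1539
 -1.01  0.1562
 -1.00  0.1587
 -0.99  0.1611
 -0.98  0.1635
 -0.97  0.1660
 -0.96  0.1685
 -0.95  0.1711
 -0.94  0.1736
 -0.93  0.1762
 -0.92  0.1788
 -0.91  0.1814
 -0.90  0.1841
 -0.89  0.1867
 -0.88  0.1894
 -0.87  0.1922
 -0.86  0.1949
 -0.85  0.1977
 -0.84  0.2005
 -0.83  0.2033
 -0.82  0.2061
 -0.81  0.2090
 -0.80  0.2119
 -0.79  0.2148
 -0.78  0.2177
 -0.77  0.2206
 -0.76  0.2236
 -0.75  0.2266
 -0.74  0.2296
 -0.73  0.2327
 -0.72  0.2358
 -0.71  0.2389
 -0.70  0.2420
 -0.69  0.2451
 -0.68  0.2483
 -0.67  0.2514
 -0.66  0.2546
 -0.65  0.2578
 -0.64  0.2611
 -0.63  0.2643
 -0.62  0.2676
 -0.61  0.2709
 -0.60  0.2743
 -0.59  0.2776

14.71

σ√T = 0.46·√1 = 0.4600
d₁ = [ln(250/400) + (0.071 + ½·0.46²)·1] / (σ√T) = (-0.4700 + 0.1768) / 0.4600 = -0.6374 → -0.64
d₂ = -0.6374 − 0.4600 = -1.0974 → -1.10
exp(−rT) = exp(−0.071·1) = 0.9315
C = 250·N(-0.64) − 400·0.9315·N(-1.10) = 250·0.2611 − 400·0.9315·0.1357 = 65.2750 − 50.5618 = 14.7132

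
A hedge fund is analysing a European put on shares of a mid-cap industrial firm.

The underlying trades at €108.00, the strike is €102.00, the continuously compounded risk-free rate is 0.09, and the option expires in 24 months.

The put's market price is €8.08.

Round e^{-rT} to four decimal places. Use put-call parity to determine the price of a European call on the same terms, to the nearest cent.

e^(−rT) = e^(−0.09·2) = 0.8353
Put-call parity: C − P = S − K·e^(−rT) = 108 − 102·0.8353 = 108 − 85.2006 = 22.7994
C = P + (C − P) = 8.08 + (22.7994) = 30.8794

€30.88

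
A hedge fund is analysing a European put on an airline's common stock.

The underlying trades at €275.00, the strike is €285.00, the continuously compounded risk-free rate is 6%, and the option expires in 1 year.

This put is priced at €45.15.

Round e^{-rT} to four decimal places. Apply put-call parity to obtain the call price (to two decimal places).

€51.74

e^(−rT) = e^(−0.06·1) = 0.9418
Put-call parity: C − P = S − K·e^(−rT) = 275 − 285·0.9418 = 275 − 268.4130 = 6.5870
C = P + (C − P) = 45.15 + (6.5870) = 51.7370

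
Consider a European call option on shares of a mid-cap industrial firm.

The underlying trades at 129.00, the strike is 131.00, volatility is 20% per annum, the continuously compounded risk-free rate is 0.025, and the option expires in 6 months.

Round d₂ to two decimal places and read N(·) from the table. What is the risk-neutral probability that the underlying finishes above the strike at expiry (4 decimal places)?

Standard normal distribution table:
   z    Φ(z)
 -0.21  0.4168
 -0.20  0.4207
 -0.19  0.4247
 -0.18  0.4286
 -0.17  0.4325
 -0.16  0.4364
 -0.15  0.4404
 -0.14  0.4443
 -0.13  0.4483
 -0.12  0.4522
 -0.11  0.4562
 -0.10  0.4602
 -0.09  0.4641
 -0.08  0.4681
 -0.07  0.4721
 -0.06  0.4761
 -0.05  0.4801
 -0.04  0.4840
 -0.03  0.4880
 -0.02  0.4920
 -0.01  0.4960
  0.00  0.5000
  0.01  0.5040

T = 0.5;  σ√T = 0.1414
d₁ = [ln(129/131) + (0.025 + ½·0.2²)·0.5] / (σ√T) = (-0.0154 + 0.0225) / 0.1414 = 0.0503 ⇒ 0.05
d₂ = 0.0503 − 0.1414 = -0.0911 ⇒ -0.09
Risk-neutral Pr[S_T > K] = N(d₂) = N(-0.09) = 0.4641

0.4641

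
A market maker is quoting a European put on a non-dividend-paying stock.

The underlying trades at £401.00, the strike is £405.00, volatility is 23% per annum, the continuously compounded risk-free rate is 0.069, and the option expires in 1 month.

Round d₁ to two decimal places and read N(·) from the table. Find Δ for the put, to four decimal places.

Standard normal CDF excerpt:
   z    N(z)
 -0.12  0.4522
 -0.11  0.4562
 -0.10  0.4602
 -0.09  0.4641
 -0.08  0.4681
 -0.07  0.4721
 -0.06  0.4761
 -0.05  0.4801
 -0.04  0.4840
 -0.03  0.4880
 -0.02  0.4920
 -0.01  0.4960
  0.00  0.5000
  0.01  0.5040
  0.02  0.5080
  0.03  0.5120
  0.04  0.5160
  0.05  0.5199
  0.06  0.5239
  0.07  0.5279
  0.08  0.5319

-0.5120

σ√T = 0.23·√0.08333 = 0.0664
d₁ = [ln(401/405) + (0.069 + 0.23²/2)·0.08333] / 0.0664 = [-0.0099 + 0.0080] / 0.0664 = -0.0297 ⇒ -0.03
N(d₁) = N(-0.03) = 0.4880
Δ_put = N(d₁) − 1 = 0.4880 − 1 = -0.5120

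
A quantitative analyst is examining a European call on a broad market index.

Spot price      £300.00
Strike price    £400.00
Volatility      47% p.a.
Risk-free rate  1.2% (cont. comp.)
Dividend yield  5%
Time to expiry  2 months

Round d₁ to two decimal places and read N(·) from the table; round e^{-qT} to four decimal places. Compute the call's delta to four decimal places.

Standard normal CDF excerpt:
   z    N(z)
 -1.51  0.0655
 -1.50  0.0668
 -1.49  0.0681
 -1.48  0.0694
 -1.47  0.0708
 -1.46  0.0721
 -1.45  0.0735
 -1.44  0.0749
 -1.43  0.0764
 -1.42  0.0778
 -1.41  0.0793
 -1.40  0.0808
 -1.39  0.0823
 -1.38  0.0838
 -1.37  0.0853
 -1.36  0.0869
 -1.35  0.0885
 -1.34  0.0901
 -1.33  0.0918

0.0743

σ√T = 0.47·√0.1667 = 0.1919
d₁ = [ln(300/400) + (0.012 − 0.05 + 0.47²/2)·0.1667] / 0.1919 = [-0.2877 + 0.0121] / 0.1919 = -1.4364 → -1.44
N(d₁) = N(-1.44) = 0.0749
Δ_call = exp(−qT)·N(d₁) = 0.9917·0.0749 = 0.0743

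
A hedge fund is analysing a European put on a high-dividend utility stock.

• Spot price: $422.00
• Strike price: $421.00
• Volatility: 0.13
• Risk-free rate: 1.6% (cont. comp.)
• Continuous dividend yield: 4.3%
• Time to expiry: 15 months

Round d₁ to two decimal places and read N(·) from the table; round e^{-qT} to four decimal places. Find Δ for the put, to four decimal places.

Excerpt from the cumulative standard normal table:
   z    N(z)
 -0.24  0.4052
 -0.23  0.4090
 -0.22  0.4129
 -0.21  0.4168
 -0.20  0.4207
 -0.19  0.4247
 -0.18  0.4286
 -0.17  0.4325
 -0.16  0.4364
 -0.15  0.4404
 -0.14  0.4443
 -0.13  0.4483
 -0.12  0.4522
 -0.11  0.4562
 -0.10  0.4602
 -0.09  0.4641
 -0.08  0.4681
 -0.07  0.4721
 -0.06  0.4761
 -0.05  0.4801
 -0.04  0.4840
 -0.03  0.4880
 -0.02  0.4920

-0.5266

T = 1.25;  σ√T = 0.1453
d₁ = [ln(422/421) + (0.016 − 0.043 + 0.13²/2)·1.25] / 0.1453 = [0.0024 − 0.0232] / 0.1453 = -0.1432 ≈ -0.14
N(d₁) = N(-0.14) = 0.4443
Δ_put = e^(−qT)·(N(d₁) − 1) = 0.9477·(0.4443 − 1) = -0.5266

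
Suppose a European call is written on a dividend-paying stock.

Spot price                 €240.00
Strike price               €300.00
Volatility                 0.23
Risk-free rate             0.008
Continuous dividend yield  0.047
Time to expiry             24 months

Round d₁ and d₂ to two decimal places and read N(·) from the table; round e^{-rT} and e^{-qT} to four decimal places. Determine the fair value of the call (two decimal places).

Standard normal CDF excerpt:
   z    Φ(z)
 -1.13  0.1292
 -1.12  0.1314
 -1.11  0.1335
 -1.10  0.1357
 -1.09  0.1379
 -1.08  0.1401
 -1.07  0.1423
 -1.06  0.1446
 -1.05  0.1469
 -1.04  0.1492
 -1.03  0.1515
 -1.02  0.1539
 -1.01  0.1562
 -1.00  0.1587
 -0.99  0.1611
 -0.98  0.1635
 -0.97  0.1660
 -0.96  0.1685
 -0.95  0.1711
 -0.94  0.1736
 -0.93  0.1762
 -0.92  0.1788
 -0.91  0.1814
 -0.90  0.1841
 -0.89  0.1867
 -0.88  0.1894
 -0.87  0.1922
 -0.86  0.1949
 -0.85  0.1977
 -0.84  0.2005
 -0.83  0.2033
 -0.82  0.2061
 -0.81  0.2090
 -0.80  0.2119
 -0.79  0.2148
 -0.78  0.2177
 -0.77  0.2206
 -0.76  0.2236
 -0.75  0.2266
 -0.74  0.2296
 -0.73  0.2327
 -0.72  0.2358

€8.14

σ√T = 0.23 × 1.4142 = 0.3253
d₁ = [ln(240/300) + (0.008 − 0.047 + 0.23²/2)·2] / 0.3253 = [-0.2231 − 0.0251] / 0.3253 = -0.7632 which rounds to -0.76
d₂ = d₁ − σ√T = -0.7632 − 0.3253 = -1.0885 which rounds to -1.09
e^(−qT) = e^(−0.047·2) = 0.9103;  e^(−rT) = e^(−0.008·2) = 0.9841
C = 240·0.9103·N(-0.76) − 300·0.9841·N(-1.09) = 240·0.9103·0.2236 − 300·0.9841·0.1379 = 48.8503 − 40.7122 = 8.1381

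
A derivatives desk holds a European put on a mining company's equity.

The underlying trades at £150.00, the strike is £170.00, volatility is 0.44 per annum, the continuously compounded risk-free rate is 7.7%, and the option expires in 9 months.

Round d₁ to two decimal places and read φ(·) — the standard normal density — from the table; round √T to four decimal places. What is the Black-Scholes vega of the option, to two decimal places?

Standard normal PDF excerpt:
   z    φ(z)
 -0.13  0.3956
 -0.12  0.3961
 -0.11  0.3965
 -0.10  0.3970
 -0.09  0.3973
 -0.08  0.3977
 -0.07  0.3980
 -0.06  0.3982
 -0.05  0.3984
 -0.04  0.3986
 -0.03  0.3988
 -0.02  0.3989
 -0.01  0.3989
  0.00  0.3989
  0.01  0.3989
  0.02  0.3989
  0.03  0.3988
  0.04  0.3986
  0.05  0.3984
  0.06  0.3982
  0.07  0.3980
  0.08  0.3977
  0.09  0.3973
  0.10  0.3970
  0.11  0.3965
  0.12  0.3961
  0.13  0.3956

T = 0.75;  σ√T = 0.3811
ln(S/K) + (r + σ²/2)T = ln(150/170) + (0.077 + 0.44²/2)·0.75 = -0.1252 + 0.1304 = 0.0052
d₁ = 0.0052 / 0.3811 = 0.0136 ≈ 0.01
√T = √0.75 = 0.8660
φ(d₁) = φ(0.01) = 0.3989
vega = S·φ(d₁)·√T = 150·0.3989·0.8660 = 51.8171
(Call and put vega coincide under Black-Scholes.)

51.82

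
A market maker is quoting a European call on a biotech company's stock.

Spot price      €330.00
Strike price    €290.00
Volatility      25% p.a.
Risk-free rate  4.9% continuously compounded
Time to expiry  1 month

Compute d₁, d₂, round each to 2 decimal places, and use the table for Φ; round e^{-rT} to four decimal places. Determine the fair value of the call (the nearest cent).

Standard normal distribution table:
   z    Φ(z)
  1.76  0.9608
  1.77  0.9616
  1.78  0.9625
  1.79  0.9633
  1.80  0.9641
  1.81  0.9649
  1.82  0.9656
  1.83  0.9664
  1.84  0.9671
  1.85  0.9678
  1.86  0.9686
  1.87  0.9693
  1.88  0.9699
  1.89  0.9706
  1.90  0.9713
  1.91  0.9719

T = 0.08333;  σ√T = 0.0722
d₁ = [ln(330/290) + (0.049 + 0.25²/2)·0.08333] / 0.0722 = [0.1292 + 0.0067] / 0.0722 = 1.8831 ≈ 1.88
d₂ = d₁ − σ√T = 1.8831 − 0.0722 = 1.8109 ≈ 1.81
exp(−rT) = exp(−0.049·0.08333) = 0.9959
N(d₁) = N(1.88) = 0.9699;  N(d₂) = N(1.81) = 0.9649
C = 330·0.9699 − 290·0.9959·0.9649 = 320.0670 − 278.6737 = 41.3933

€41.39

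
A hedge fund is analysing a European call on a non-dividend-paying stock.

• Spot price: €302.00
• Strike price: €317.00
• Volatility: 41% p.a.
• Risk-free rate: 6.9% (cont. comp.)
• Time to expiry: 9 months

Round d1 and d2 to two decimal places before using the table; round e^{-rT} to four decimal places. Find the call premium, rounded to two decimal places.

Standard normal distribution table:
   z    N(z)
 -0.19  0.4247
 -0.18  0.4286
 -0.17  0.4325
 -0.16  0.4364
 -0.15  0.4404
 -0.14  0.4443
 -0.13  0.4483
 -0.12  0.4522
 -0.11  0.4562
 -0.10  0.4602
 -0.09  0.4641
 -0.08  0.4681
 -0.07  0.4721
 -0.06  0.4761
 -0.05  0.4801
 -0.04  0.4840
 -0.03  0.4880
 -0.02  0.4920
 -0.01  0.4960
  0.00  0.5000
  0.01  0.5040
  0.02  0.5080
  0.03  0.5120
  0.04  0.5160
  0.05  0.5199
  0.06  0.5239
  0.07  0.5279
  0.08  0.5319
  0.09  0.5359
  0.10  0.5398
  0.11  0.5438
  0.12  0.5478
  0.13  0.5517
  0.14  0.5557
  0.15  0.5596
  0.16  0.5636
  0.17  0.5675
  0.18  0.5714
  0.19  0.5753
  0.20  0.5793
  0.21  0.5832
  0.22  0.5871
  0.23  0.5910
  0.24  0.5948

σ√T = 0.41·√0.75 = 0.3551
d₁ = [ln(302/317) + (0.069 + ½·0.41²)·0.75] / (σ√T) = (-0.0485 + 0.1148) / 0.3551 = 0.1868 → 0.19
d₂ = 0.1868 − 0.3551 = -0.1683 → -0.17
exp(−rT) = exp(−0.069·0.75) = 0.9496
N(d₁) = N(0.19) = 0.5753;  N(d₂) = N(-0.17) = 0.4325
C = 302·0.5753 − 317·0.9496·0.4325 = 173.7406 − 130.1925 = 43.5481

€43.55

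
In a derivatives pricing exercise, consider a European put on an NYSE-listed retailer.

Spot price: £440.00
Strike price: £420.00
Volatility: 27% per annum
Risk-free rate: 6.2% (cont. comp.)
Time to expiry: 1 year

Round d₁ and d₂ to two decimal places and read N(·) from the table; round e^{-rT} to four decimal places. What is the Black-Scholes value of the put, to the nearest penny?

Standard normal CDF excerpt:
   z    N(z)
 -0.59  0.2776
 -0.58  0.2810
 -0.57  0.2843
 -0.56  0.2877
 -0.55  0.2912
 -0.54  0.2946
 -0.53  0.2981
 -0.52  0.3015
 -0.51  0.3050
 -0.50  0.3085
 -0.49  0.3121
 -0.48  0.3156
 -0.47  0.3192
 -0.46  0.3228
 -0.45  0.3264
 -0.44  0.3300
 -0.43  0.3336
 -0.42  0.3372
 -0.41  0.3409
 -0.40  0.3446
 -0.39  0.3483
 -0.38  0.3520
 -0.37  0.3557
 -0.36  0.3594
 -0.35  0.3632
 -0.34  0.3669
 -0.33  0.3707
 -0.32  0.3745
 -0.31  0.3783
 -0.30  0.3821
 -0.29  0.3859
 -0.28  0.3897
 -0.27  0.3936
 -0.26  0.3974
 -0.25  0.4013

£25.75

σ√T = 0.27·√1 = 0.2700
d₁ = [ln(440/420) + (0.062 + 0.27²/2)·1] / 0.2700 = [0.0465 + 0.0985] / 0.2700 = 0.5369 → 0.54
d₂ = d₁ − σ√T = 0.5369 − 0.2700 = 0.2669 → 0.27
exp(−rT) = exp(−0.062·1) = 0.9399
N(−d₂) = N(-0.27) = 0.3936;  N(−d₁) = N(-0.54) = 0.2946
P = 420·0.9399·0.3936 − 440·0.2946 = 155.3767 − 129.6240 = 25.7527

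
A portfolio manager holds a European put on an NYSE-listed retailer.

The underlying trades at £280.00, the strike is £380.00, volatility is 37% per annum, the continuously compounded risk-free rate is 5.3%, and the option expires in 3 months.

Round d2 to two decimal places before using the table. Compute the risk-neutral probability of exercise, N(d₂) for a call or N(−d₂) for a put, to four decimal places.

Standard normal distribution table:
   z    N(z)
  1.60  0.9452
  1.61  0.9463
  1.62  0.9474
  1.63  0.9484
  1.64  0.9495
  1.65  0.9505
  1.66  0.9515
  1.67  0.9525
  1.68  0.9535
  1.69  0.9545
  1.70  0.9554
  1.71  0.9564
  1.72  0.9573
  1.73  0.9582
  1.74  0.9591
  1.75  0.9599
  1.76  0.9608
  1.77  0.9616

0.9525

σ√T = 0.37 × 0.5000 = 0.1850
ln(S/K) + (r + σ²/2)T = ln(280/380) + (0.053 + 0.37²/2)·0.25 = -0.3054 + 0.0304 = -0.2750
d₁ = -0.2750 / 0.1850 = -1.4866 ⇒ -1.49
d₂ = d₁ − σ√T = -1.4866 − 0.1850 = -1.6716 ⇒ -1.67
Risk-neutral Pr[S_T < K] = N(−d₂) = N(1.67) = 0.9525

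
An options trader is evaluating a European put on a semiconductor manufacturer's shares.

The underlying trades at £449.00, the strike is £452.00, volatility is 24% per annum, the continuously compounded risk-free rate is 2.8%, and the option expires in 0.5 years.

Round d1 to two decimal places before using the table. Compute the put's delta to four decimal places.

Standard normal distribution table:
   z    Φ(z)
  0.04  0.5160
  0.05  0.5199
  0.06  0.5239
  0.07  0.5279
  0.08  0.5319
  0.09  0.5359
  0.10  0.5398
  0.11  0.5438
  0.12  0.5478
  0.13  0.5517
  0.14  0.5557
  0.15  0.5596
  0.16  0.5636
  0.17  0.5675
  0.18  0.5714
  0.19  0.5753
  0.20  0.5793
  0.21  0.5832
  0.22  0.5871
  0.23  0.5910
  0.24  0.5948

σ√T = 0.24 × 0.7071 = 0.1697
d₁ = [ln(449/452) + (0.028 + ½·0.24²)·0.5] / (σ√T) = (-0.0067 + 0.0284) / 0.1697 = 0.1281 which rounds to 0.13
N(d₁) = N(0.13) = 0.5517
Δ_put = N(d₁) − 1 = 0.5517 − 1 = -0.4483

-0.4483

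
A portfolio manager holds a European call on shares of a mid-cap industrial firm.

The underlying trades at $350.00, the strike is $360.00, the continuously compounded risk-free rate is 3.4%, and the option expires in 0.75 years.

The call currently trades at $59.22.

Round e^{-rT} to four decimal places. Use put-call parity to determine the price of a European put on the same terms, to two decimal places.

e^(−rT) = e^(−0.034·0.75) = 0.9748
Put-call parity: C − P = S − K·e^(−rT) = 350 − 360·0.9748 = 350 − 350.9280 = -0.9280
P = C − (C − P) = 59.22 − (-0.9280) = 60.1480

$60.15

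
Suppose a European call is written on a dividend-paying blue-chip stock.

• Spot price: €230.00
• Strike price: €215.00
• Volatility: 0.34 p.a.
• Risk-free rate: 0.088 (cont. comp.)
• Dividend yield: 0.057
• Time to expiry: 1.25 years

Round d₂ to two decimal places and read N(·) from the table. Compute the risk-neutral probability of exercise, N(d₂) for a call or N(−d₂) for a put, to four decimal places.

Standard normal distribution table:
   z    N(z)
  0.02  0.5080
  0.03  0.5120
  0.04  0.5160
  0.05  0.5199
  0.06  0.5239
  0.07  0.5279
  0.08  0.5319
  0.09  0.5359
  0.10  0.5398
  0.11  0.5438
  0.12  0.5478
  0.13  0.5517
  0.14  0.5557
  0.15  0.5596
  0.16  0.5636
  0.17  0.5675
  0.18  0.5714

T = 1.25;  σ√T = 0.3801
d₁ = [ln(230/215) + (0.088 − 0.057 + ½·0.34²)·1.25] / (σ√T) = (0.0674 + 0.1110) / 0.3801 = 0.4694 which rounds to 0.47
d₂ = 0.4694 − 0.3801 = 0.0893 which rounds to 0.09
Risk-neutral Pr[S_T > K] = N(d₂) = N(0.09) = 0.5359

0.5359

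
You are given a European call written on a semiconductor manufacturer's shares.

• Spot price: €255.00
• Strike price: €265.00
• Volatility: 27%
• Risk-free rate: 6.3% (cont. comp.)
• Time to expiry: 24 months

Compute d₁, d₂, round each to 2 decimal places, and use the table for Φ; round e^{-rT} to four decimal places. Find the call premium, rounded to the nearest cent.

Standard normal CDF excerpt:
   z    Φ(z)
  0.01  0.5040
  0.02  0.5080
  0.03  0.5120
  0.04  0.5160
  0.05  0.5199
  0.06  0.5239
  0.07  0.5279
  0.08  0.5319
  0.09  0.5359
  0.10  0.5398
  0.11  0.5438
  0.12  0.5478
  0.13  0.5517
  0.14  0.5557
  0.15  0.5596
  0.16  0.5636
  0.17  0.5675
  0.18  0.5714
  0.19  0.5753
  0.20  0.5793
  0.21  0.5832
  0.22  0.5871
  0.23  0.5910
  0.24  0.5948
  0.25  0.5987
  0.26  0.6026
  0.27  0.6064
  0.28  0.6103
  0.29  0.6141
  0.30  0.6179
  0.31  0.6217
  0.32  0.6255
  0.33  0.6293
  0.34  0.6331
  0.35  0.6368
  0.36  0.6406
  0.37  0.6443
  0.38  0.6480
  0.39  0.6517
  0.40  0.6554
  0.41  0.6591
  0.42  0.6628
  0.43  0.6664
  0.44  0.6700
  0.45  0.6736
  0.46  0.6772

σ√T = 0.27 × 1.4142 = 0.3818
d₁ = [ln(255/265) + (0.063 + 0.27²/2)·2] / 0.3818 = [-0.0385 + 0.1989] / 0.3818 = 0.4202 ⇒ 0.42
d₂ = d₁ − σ√T = 0.4202 − 0.3818 = 0.0383 ⇒ 0.04
exp(−rT) = exp(−0.063·2) = 0.8816
N(d₁) = N(0.42) = 0.6628;  N(d₂) = N(0.04) = 0.5160
C = 255·0.6628 − 265·0.8816·0.5160 = 169.0140 − 120.5500 = 48.4640

€48.46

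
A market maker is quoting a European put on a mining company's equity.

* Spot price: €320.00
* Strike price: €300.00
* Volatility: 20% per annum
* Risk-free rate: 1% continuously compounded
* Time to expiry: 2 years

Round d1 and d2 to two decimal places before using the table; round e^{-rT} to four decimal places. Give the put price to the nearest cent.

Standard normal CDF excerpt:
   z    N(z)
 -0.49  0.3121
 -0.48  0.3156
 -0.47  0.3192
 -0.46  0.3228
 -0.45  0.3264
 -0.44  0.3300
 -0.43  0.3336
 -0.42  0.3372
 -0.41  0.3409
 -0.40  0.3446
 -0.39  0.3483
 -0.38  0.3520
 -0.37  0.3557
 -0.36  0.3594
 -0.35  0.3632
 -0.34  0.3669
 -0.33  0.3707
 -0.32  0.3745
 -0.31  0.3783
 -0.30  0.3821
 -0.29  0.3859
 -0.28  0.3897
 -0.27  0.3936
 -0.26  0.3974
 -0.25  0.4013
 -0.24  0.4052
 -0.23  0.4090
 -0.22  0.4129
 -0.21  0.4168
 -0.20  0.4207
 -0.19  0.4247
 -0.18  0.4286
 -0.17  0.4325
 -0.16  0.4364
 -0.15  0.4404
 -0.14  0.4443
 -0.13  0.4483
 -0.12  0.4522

σ√T = 0.2·√2 = 0.2828
d₁ = [ln(320/300) + (0.01 + 0.2²/2)·2] / 0.2828 = [0.0645 + 0.0600] / 0.2828 = 0.4403 → 0.44
d₂ = d₁ − σ√T = 0.4403 − 0.2828 = 0.1575 → 0.16
exp(−rT) = exp(−0.01·2) = 0.9802
P = 300·0.9802·N(-0.16) − 320·N(-0.44) = 300·0.9802·0.4364 − 320·0.3300 = 128.3278 − 105.6000 = 22.7278

€22.73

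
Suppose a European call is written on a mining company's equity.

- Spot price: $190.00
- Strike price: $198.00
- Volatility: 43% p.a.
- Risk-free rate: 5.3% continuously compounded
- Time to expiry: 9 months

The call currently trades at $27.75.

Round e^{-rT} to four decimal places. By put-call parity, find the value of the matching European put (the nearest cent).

$28.03

exp(−rT) = exp(−0.053·0.75) = 0.9610
Put-call parity: C − P = S − K·e^(−rT) = 190 − 198·0.9610 = 190 − 190.2780 = -0.2780
P = C − (C − P) = 27.75 − (-0.2780) = 28.0280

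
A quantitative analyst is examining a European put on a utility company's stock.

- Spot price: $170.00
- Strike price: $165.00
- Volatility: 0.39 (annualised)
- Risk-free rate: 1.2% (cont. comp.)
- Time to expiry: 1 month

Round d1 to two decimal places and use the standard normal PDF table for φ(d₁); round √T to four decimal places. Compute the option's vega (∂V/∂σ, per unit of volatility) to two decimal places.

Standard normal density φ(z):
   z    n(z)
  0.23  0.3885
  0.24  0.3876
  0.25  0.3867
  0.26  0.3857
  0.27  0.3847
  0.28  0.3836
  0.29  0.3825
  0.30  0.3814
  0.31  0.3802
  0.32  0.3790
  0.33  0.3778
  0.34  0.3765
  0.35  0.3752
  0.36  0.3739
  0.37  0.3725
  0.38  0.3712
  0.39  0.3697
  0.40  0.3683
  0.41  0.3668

σ√T = 0.39 × 0.2887 = 0.1126
d₁ = [ln(170/165) + (0.012 + 0.39²/2)·0.08333] / 0.1126 = [0.0299 + 0.0073] / 0.1126 = 0.3303 ⇒ 0.33
√T = √0.08333 = 0.2887
φ(d₁) = φ(0.33) = 0.3778
vega = S·φ(d₁)·√T = 170·0.3778·0.2887 = 18.5420

18.54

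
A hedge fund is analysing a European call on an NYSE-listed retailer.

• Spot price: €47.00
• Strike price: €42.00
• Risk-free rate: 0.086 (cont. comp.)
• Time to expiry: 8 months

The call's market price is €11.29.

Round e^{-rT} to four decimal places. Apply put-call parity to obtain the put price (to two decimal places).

€3.95

e^(−rT) = e^(−0.086·0.6667) = 0.9443
Put-call parity: C − P = S − K·e^(−rT) = 47 − 42·0.9443 = 47 − 39.6606 = 7.3394
P = C − (C − P) = 11.29 − (7.3394) = 3.9506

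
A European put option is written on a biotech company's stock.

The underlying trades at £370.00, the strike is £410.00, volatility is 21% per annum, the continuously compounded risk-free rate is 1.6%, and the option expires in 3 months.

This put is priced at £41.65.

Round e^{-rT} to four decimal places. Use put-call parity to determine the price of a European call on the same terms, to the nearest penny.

e^(−rT) = e^(−0.016·0.25) = 0.9960
Put-call parity: C − P = S − K·e^(−rT) = 370 − 410·0.9960 = 370 − 408.3600 = -38.3600
C = P + (C − P) = 41.65 + (-38.3600) = 3.2900

£3.29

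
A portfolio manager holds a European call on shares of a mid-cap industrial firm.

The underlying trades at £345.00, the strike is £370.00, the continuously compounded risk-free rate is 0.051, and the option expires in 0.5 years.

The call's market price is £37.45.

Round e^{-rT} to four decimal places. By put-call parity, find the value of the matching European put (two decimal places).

£53.13

exp(−rT) = exp(−0.051·0.5) = 0.9748
Put-call parity: C − P = S − K·e^(−rT) = 345 − 370·0.9748 = 345 − 360.6760 = -15.6760
P = C − (C − P) = 37.45 − (-15.6760) = 53.1260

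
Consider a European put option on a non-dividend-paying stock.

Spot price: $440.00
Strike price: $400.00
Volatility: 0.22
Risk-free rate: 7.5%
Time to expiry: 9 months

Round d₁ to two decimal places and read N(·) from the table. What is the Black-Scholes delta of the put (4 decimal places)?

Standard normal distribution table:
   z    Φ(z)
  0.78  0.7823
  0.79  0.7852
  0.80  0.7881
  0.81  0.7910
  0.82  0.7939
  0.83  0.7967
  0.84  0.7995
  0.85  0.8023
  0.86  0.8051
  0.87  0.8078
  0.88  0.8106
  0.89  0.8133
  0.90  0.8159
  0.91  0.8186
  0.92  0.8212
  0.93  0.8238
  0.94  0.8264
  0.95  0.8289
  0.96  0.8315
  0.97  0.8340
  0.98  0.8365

T = 0.75;  σ√T = 0.1905
d₁ = [ln(440/400) + (0.075 + 0.22²/2)·0.75] / 0.1905 = [0.0953 + 0.0744] / 0.1905 = 0.8907 ≈ 0.89
N(d₁) = N(0.89) = 0.8133
Δ_put = N(d₁) − 1 = 0.8133 − 1 = -0.1867

-0.1867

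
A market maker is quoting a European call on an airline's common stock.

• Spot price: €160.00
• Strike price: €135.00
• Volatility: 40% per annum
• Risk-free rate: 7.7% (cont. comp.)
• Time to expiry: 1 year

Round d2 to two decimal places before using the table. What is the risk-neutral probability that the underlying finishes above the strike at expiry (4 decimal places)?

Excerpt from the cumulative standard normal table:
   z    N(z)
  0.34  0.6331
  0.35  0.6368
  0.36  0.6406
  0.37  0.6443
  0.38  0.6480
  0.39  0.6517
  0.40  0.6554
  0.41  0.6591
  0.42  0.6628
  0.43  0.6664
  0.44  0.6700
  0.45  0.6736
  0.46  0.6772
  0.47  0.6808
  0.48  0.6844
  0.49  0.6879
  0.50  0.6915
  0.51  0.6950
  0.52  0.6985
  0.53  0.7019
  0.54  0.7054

0.6628

σ√T = 0.4·√1 = 0.4000
d₁ = [ln(160/135) + (0.077 + ½·0.4²)·1] / (σ√T) = (0.1699 + 0.1570) / 0.4000 = 0.8172 ⇒ 0.82
d₂ = 0.8172 − 0.4000 = 0.4172 ⇒ 0.42
Pr(exercise) under Q = N(d₂) = 0.6628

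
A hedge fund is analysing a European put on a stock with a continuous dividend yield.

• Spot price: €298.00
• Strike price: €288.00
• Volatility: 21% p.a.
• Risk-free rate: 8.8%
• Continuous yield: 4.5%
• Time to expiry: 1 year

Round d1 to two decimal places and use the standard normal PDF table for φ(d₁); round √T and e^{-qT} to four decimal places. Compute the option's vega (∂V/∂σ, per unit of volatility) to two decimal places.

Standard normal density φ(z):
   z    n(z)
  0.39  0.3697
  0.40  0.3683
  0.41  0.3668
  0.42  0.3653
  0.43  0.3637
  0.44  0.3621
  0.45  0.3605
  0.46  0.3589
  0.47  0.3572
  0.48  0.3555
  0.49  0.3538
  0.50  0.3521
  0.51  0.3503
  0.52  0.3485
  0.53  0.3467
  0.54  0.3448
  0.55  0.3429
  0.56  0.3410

101.76

σ√T = 0.21 × 1.0000 = 0.2100
d₁ = [ln(298/288) + (0.088 − 0.045 + 0.21²/2)·1] / 0.2100 = [0.0341 + 0.0650] / 0.2100 = 0.4723 which rounds to 0.47
√T = √1 = 1.0000
φ(d₁) = φ(0.47) = 0.3572
e^(−qT) = e^(−0.045·1) = 0.9560
vega = S·e^(−qT)·φ(d₁)·√T = 298·0.9560·0.3572·1.0000 = 101.7620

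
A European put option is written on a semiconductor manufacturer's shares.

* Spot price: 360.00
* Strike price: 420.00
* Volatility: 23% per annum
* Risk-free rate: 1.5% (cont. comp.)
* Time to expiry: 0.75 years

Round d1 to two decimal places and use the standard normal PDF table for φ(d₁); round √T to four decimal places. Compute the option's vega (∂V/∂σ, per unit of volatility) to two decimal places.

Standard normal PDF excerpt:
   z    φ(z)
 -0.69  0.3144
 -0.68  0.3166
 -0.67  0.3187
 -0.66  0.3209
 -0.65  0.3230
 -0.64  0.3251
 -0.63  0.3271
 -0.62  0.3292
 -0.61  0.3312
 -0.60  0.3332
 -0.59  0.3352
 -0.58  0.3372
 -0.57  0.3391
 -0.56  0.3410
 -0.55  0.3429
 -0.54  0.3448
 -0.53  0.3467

102.63

σ√T = 0.23·√0.75 = 0.1992
ln(S/K) + (r + σ²/2)T = ln(360/420) + (0.015 + 0.23²/2)·0.75 = -0.1542 + 0.0311 = -0.1231
d₁ = -0.1231 / 0.1992 = -0.6178 which rounds to -0.62
√T = √0.75 = 0.8660
φ(d₁) = φ(-0.62) = 0.3292
vega = S·φ(d₁)·√T = 360·0.3292·0.8660 = 102.6314
(Call and put vega coincide under Black-Scholes.)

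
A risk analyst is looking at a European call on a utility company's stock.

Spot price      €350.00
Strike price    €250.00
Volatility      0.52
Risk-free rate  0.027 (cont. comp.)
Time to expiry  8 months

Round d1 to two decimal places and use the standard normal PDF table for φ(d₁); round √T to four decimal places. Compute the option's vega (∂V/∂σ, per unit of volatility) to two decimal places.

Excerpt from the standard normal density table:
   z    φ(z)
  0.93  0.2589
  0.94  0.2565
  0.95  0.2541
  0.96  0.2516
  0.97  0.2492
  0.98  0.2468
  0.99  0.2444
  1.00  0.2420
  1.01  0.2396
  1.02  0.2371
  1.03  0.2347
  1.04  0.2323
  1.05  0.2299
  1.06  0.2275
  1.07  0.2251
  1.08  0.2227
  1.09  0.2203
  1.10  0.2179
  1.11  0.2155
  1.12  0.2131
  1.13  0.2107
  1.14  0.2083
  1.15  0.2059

T = 0.6667;  σ√T = 0.4246
d₁ = [ln(350/250) + (0.027 + 0.52²/2)·0.6667] / 0.4246 = [0.3365 + 0.1081] / 0.4246 = 1.0472 which rounds to 1.05
√T = √0.6667 = 0.8165
φ(d₁) = φ(1.05) = 0.2299
vega = S·φ(d₁)·√T = 350·0.2299·0.8165 = 65.6997
(The put has the same vega.)

65.70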